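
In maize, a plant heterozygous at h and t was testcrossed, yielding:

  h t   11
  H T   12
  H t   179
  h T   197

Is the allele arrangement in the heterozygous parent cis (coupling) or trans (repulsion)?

The two most frequent classes are H t (179) and h T (197); these are the parental (non-recombinant) types.
So the F1 carried H t on one chromosome and h T on the other — the recessive alleles are on opposite chromosomes (trans / repulsion).

trans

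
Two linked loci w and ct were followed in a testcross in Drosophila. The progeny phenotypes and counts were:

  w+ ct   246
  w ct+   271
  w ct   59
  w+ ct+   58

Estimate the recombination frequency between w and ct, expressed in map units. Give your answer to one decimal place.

The two most frequent classes, w+ ct (246) and w ct+ (271), are the parental types, so the F1 was w+ ct / w ct+.
The recombinant classes are w+ ct+ and w ct: 58 + 59 = 117.
Recombination frequency = 117/634 = 0.1845 ≈ 18.5%, i.e. 18.5 map units.

18.5 map units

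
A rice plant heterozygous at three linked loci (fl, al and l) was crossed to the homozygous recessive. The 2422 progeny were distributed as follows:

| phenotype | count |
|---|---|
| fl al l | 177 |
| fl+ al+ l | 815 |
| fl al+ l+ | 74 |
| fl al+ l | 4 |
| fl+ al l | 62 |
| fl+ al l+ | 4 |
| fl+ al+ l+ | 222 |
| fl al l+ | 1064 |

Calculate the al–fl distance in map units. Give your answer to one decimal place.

5.9 map units

The two most frequent reciprocal classes, fl al l+ and fl+ al+ l, are the parental types, so the F1 was fl al l+ / fl+ al+ l.
The two rarest classes, fl+ al l+ and fl al+ l, are the double crossovers. Comparing them with the parentals, only the fl allele has switched, so fl is the middle locus and the order is al – fl – l.
Crossovers in the al–fl interval produce the single-crossover classes fl al+ l+ and fl+ al l (74 + 62 = 136) plus the double crossovers (8).
RF(al–fl) = (136 + 8) / 2422 = 144/2422 = 0.0595 → 5.9 map units.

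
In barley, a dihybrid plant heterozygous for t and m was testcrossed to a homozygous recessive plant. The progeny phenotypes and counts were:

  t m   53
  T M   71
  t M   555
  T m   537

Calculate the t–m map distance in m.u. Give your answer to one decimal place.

The two most frequent classes, T m (537) and t M (555), are the parental types, so the F1 was T m / t M.
The recombinant classes are T M and t m: 71 + 53 = 124.
Recombination frequency = 124/1216 = 0.1020 ≈ 10.2%, i.e. 10.2 m.u.

10.2 m.u.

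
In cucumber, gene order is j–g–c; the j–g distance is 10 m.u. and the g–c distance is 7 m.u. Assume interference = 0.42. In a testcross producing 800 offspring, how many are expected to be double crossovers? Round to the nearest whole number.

3

Map distances give recombination frequencies of 0.100 and 0.070 for the two intervals.
With interference 0.42 (so coincidence = 0.58), expected double-crossover frequency = 0.100 × 0.070 × 0.58 = 0.00406.
Expected number = 0.00406 × 800 = 3.25 ≈ 3.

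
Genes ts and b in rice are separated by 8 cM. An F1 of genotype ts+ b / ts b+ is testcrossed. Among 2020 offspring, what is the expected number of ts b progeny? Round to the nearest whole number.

A map distance of 8 cM corresponds to a recombination frequency of 0.080.
The F1 is ts+ b / ts b+, so ts b is a recombinant gamete class with expected frequency r/2 = 0.080/2 = 0.0400.
Expected number = 0.0400 × 2020 = 80.80 ≈ 81.

81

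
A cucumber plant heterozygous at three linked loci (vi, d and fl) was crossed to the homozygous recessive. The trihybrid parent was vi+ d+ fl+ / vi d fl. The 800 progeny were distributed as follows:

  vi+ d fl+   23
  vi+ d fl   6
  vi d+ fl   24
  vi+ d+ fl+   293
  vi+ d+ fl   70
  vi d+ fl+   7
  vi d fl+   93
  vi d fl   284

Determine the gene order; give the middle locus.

vi

The two rarest classes, vi d+ fl+ and vi+ d fl, are the double crossovers. Comparing them with the parentals, only the vi allele has switched, so vi is the middle locus and the order is fl – vi – d.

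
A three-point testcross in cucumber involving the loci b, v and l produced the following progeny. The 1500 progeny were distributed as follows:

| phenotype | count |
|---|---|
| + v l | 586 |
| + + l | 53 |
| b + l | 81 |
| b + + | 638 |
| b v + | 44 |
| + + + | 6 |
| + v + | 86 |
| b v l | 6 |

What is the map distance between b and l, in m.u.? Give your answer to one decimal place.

11.9 m.u.

The two most frequent reciprocal classes, + v l and b + +, are the parental types, so the F1 was + v l / b + +.
The two rarest classes, b v l and + + +, are the double crossovers. Comparing them with the parentals, only the b allele has switched, so b is the middle locus and the order is v – b – l.
Crossovers in the b–l interval produce the single-crossover classes + v + and b + l (86 + 81 = 167) plus the double crossovers (12).
RF(b–l) = (167 + 12) / 1500 = 179/1500 = 0.1193 → 11.9 m.u.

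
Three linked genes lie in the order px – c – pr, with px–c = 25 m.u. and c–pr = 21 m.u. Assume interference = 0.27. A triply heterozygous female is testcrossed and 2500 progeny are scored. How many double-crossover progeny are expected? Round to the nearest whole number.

Map distances give recombination frequencies of 0.250 and 0.210 for the two intervals.
With interference 0.27 (so coincidence = 0.73), expected double-crossover frequency = 0.250 × 0.210 × 0.73 = 0.03832.
Expected number = 0.03832 × 2500 = 95.81 ≈ 96.

96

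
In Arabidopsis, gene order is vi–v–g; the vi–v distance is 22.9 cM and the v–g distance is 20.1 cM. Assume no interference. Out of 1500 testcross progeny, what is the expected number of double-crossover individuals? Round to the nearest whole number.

Map distances give recombination frequencies of 0.229 and 0.201 for the two intervals.
With no interference, expected double-crossover frequency = 0.229 × 0.201 = 0.04603.
Expected number = 0.04603 × 1500 = 69.04 ≈ 69.

69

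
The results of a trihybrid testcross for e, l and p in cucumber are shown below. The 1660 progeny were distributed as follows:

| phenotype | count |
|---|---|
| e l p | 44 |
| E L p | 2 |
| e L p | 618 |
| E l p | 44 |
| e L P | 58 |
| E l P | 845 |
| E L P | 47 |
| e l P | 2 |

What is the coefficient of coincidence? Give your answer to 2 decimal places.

The two most frequent reciprocal classes, e L p and E l P, are the parental types, so the F1 was e L p / E l P.
The two rarest classes, E L p and e l P, are the double crossovers. Comparing them with the parentals, only the e allele has switched, so e is the middle locus and the order is l – e – p.
l–e: (91 + 4)/1660 = 0.0572; e–p: (102 + 4)/1660 = 0.0639.
Expected DCO frequency = 0.0572 × 0.0639 ≈ 0.00366; observed = 4/1660 ≈ 0.00241.
Coefficient of coincidence = 0.00241/0.00366 ≈ 0.66.

0.66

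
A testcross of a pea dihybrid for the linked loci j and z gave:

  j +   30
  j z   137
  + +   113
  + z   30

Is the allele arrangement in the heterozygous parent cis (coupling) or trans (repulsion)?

The two most frequent classes are + + (113) and j z (137); these are the parental (non-recombinant) types.
So the F1 carried + + on one chromosome and j z on the other — the recessive alleles are on the same chromosome (cis / coupling).

cis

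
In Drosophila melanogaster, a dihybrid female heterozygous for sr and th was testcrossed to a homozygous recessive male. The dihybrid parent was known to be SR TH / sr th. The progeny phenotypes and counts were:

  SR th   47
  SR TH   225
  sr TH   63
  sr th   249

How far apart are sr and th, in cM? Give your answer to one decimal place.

The recombinant classes are SR th and sr TH: 47 + 63 = 110.
Recombination frequency = 110/584 = 0.1884 ≈ 18.8%, i.e. 18.8 cM.

18.8 cM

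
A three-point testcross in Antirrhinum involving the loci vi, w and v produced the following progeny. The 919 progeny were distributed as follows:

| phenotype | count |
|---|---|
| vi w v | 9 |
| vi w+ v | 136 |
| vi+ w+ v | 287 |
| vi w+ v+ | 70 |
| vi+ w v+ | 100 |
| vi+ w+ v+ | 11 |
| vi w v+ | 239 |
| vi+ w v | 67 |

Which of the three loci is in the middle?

The two most frequent reciprocal classes, vi w v+ and vi+ w+ v, are the parental types, so the F1 was vi w v+ / vi+ w+ v.
The two rarest classes, vi w v and vi+ w+ v+, are the double crossovers. Comparing them with the parentals, only the v allele has switched, so v is the middle locus and the order is vi – v – w.

v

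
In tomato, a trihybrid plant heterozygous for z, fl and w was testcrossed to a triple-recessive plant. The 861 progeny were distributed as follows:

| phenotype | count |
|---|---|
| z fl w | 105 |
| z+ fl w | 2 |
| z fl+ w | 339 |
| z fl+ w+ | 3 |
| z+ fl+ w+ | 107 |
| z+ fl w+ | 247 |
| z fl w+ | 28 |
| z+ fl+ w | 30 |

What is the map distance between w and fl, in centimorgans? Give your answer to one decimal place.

25.2 centimorgans

The two most frequent reciprocal classes, z+ fl w+ and z fl+ w, are the parental types, so the F1 was z+ fl w+ / z fl+ w.
The two rarest classes, z+ fl w and z fl+ w+, are the double crossovers. Comparing them with the parentals, only the w allele has switched, so w is the middle locus and the order is z – w – fl.
Crossovers in the w–fl interval produce the single-crossover classes z+ fl+ w+ and z fl w (107 + 105 = 212) plus the double crossovers (5).
RF(w–fl) = (212 + 5) / 861 = 217/861 = 0.2520 → 25.2 centimorgans.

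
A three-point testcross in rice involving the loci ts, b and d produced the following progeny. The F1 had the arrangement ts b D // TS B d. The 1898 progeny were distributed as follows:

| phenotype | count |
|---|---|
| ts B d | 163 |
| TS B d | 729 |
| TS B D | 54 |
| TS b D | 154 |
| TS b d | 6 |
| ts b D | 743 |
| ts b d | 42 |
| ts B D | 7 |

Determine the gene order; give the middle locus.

The two rarest classes, ts B D and TS b d, are the double crossovers. Comparing them with the parentals, only the b allele has switched, so b is the middle locus and the order is ts – b – d.

b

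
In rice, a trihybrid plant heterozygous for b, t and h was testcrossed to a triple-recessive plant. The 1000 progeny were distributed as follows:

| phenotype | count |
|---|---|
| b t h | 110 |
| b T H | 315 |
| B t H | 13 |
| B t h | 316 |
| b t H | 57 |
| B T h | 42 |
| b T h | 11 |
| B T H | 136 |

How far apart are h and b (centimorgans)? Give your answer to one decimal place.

27.0 centimorgans

The two most frequent reciprocal classes, B t h and b T H, are the parental types, so the F1 was B t h / b T H.
The two rarest classes, B t H and b T h, are the double crossovers. Comparing them with the parentals, only the h allele has switched, so h is the middle locus and the order is b – h – t.
Crossovers in the b–h interval produce the single-crossover classes b t h and B T H (110 + 136 = 246) plus the double crossovers (24).
RF(b–h) = (246 + 24) / 1000 = 270/1000 = 0.2700 → 27.0 centimorgans.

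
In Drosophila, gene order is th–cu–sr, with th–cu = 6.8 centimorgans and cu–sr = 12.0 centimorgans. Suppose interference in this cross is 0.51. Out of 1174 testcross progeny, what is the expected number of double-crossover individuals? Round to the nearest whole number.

Map distances give recombination frequencies of 0.068 and 0.120 for the two intervals.
With interference 0.51 (so coincidence = 0.49), expected double-crossover frequency = 0.068 × 0.120 × 0.49 = 0.00400.
Expected number = 0.00400 × 1174 = 4.69 ≈ 5.

5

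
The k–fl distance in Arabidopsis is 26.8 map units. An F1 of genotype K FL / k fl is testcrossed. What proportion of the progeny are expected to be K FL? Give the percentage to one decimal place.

36.6%

A map distance of 26.8 map units corresponds to a recombination frequency of 0.268.
The F1 is K FL / k fl, so K FL is a parental gamete class with expected frequency (1 − r)/2 = 0.732/2 = 0.3660.
That is 0.3660 = 36.6% of the progeny.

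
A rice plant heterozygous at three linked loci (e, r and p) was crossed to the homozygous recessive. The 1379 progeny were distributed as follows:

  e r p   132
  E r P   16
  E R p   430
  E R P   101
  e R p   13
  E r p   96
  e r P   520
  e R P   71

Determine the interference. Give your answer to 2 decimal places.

0.22

The two most frequent reciprocal classes, E R p and e r P, are the parental types, so the F1 was E R p / e r P.
The two rarest classes, e R p and E r P, are the double crossovers. Comparing them with the parentals, only the e allele has switched, so e is the middle locus and the order is r – e – p.
r–e: (167 + 29)/1379 = 0.1421; e–p: (233 + 29)/1379 = 0.1900.
Expected DCO frequency = 0.1421 × 0.1900 ≈ 0.02700; observed = 29/1379 ≈ 0.02103.
Coefficient of coincidence = 0.02103/0.02700 ≈ 0.78; interference = 1 − 0.78 = 0.22.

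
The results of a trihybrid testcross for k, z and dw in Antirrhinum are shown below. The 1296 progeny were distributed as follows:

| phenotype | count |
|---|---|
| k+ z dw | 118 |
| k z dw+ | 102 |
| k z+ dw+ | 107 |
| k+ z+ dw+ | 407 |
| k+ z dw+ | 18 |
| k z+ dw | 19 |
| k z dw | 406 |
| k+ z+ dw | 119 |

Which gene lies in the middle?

The two most frequent reciprocal classes, k+ z+ dw+ and k z dw, are the parental types, so the F1 was k+ z+ dw+ / k z dw.
The two rarest classes, k+ z dw+ and k z+ dw, are the double crossovers. Comparing them with the parentals, only the z allele has switched, so z is the middle locus and the order is k – z – dw.

z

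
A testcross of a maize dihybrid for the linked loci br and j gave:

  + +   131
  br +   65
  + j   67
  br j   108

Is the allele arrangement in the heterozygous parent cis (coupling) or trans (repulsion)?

The two most frequent classes are + + (131) and br j (108); these are the parental (non-recombinant) types.
So the F1 carried + + on one chromosome and br j on the other — the recessive alleles are on the same chromosome (cis / coupling).

cis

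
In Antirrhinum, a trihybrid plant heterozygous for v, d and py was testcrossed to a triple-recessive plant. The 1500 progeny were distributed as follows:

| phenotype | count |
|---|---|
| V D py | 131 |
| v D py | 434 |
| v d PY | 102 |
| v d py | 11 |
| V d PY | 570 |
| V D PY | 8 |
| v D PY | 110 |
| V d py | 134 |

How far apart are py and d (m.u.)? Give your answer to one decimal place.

17.5 m.u.

The two most frequent reciprocal classes, v D py and V d PY, are the parental types, so the F1 was v D py / V d PY.
The two rarest classes, v d py and V D PY, are the double crossovers. Comparing them with the parentals, only the d allele has switched, so d is the middle locus and the order is py – d – v.
Crossovers in the py–d interval produce the single-crossover classes v D PY and V d py (110 + 134 = 244) plus the double crossovers (19).
RF(py–d) = (244 + 19) / 1500 = 263/1500 = 0.1753 → 17.5 m.u.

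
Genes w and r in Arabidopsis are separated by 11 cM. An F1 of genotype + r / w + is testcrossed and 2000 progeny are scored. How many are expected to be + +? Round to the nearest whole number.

A map distance of 11 cM corresponds to a recombination frequency of 0.110.
The F1 is + r / w +, so + + is a recombinant gamete class with expected frequency r/2 = 0.110/2 = 0.0550.
Expected number = 0.0550 × 2000 = 110.00 ≈ 110.

110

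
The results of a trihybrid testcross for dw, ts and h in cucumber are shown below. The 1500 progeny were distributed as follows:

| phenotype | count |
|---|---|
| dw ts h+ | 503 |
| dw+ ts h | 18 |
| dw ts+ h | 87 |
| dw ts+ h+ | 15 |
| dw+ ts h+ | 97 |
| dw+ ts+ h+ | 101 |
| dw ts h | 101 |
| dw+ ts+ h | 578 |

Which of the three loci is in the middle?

The two most frequent reciprocal classes, dw ts h+ and dw+ ts+ h, are the parental types, so the F1 was dw ts h+ / dw+ ts+ h.
The two rarest classes, dw ts+ h+ and dw+ ts h, are the double crossovers. Comparing them with the parentals, only the ts allele has switched, so ts is the middle locus and the order is h – ts – dw.

ts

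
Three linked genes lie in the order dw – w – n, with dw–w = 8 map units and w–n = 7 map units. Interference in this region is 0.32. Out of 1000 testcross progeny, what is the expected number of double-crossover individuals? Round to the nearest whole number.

4

Map distances give recombination frequencies of 0.080 and 0.070 for the two intervals.
With interference 0.32 (so coincidence = 0.68), expected double-crossover frequency = 0.080 × 0.070 × 0.68 = 0.00381.
Expected number = 0.00381 × 1000 = 3.81 ≈ 4.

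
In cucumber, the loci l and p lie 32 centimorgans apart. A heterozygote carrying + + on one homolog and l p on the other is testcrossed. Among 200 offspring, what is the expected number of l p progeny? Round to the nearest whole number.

A map distance of 32 centimorgans corresponds to a recombination frequency of 0.320.
The F1 is + + / l p, so l p is a parental gamete class with expected frequency (1 − r)/2 = 0.680/2 = 0.3400.
Expected number = 0.3400 × 200 = 68.00 ≈ 68.

68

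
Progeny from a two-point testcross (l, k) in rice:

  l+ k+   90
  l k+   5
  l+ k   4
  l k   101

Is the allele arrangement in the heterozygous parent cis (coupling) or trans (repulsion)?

The two most frequent classes are l+ k+ (90) and l k (101); these are the parental (non-recombinant) types.
So the F1 carried l+ k+ on one chromosome and l k on the other — the recessive alleles are on the same chromosome (cis / coupling).

cis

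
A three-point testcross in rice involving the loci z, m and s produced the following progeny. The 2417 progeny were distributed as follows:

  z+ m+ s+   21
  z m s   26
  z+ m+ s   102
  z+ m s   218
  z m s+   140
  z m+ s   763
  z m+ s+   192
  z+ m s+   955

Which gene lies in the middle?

The two most frequent reciprocal classes, z+ m s+ and z m+ s, are the parental types, so the F1 was z+ m s+ / z m+ s.
The two rarest classes, z+ m+ s+ and z m s, are the double crossovers. Comparing them with the parentals, only the m allele has switched, so m is the middle locus and the order is z – m – s.

m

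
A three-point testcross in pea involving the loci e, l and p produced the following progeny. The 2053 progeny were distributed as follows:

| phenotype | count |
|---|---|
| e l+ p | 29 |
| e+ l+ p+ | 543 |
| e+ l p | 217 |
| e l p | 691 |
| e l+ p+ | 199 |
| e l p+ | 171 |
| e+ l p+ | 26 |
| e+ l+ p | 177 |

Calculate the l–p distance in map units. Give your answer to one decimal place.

The two most frequent reciprocal classes, e+ l+ p+ and e l p, are the parental types, so the F1 was e+ l+ p+ / e l p.
The two rarest classes, e+ l p+ and e l+ p, are the double crossovers. Comparing them with the parentals, only the l allele has switched, so l is the middle locus and the order is p – l – e.
Crossovers in the p–l interval produce the single-crossover classes e+ l+ p and e l p+ (177 + 171 = 348) plus the double crossovers (55).
RF(p–l) = (348 + 55) / 2053 = 403/2053 = 0.1963 → 19.6 map units.

19.6 map units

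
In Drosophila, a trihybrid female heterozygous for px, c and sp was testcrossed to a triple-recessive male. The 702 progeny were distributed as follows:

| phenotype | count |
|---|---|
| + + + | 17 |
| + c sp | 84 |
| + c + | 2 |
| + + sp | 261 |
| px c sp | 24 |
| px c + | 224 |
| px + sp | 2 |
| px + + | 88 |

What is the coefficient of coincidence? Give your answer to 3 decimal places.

0.355

The two most frequent reciprocal classes, + + sp and px c +, are the parental types, so the F1 was + + sp / px c +.
The two rarest classes, px + sp and + c +, are the double crossovers. Comparing them with the parentals, only the px allele has switched, so px is the middle locus and the order is c – px – sp.
c–px: (172 + 4)/702 = 0.2507; px–sp: (41 + 4)/702 = 0.0641.
Expected DCO frequency = 0.2507 × 0.0641 ≈ 0.01607; observed = 4/702 ≈ 0.00570.
Coefficient of coincidence = 0.00570/0.01607 ≈ 0.355.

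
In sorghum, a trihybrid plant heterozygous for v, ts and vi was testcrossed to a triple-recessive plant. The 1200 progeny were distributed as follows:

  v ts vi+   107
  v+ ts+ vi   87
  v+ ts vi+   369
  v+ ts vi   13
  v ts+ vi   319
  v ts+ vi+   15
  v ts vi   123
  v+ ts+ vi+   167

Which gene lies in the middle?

vi

The two most frequent reciprocal classes, v+ ts vi+ and v ts+ vi, are the parental types, so the F1 was v+ ts vi+ / v ts+ vi.
The two rarest classes, v+ ts vi and v ts+ vi+, are the double crossovers. Comparing them with the parentals, only the vi allele has switched, so vi is the middle locus and the order is v – vi – ts.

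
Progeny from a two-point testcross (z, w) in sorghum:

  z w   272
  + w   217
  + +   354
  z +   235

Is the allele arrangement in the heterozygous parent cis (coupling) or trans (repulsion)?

The two most frequent classes are + + (354) and z w (272); these are the parental (non-recombinant) types.
So the F1 carried + + on one chromosome and z w on the other — the recessive alleles are on the same chromosome (cis / coupling).

cis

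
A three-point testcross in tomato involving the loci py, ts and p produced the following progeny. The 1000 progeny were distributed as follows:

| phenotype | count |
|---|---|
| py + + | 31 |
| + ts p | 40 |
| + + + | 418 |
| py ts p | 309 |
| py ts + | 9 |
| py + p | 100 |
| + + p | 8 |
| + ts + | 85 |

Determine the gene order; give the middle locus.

The two most frequent reciprocal classes, + + + and py ts p, are the parental types, so the F1 was + + + / py ts p.
The two rarest classes, + + p and py ts +, are the double crossovers. Comparing them with the parentals, only the p allele has switched, so p is the middle locus and the order is ts – p – py.

p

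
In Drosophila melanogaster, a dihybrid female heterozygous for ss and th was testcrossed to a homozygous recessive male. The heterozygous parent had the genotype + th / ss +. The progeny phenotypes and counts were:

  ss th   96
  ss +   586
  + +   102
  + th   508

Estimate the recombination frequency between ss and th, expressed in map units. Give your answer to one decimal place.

15.3 map units

The recombinant classes are + + and ss th: 102 + 96 = 198.
Recombination frequency = 198/1292 = 0.1533 ≈ 15.3%, i.e. 15.3 map units.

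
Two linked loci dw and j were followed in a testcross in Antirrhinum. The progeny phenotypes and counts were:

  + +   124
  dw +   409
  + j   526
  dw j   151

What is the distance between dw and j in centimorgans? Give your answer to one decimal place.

22.7 centimorgans

The two most frequent classes, + j (526) and dw + (409), are the parental types, so the F1 was + j / dw +.
The recombinant classes are + + and dw j: 124 + 151 = 275.
Recombination frequency = 275/1210 = 0.2273 ≈ 22.7%, i.e. 22.7 centimorgans.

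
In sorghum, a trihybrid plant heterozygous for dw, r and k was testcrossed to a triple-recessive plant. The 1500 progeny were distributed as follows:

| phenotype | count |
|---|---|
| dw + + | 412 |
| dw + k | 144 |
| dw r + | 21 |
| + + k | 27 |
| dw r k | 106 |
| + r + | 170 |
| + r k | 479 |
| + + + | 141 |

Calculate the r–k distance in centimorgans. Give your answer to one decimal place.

24.1 centimorgans

The two most frequent reciprocal classes, dw + + and + r k, are the parental types, so the F1 was dw + + / + r k.
The two rarest classes, dw r + and + + k, are the double crossovers. Comparing them with the parentals, only the r allele has switched, so r is the middle locus and the order is dw – r – k.
Crossovers in the r–k interval produce the single-crossover classes dw + k and + r + (144 + 170 = 314) plus the double crossovers (48).
RF(r–k) = (314 + 48) / 1500 = 362/1500 = 0.2413 → 24.1 centimorgans.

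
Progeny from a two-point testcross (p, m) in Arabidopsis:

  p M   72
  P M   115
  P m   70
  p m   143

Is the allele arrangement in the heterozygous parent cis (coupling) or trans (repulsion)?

cis

The two most frequent classes are P M (115) and p m (143); these are the parental (non-recombinant) types.
So the F1 carried P M on one chromosome and p m on the other — the recessive alleles are on the same chromosome (cis / coupling).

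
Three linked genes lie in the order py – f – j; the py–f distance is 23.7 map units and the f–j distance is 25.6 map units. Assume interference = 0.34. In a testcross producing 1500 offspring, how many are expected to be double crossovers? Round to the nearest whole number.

60

Map distances give recombination frequencies of 0.237 and 0.256 for the two intervals.
With interference 0.34 (so coincidence = 0.66), expected double-crossover frequency = 0.237 × 0.256 × 0.66 = 0.04004.
Expected number = 0.04004 × 1500 = 60.07 ≈ 60.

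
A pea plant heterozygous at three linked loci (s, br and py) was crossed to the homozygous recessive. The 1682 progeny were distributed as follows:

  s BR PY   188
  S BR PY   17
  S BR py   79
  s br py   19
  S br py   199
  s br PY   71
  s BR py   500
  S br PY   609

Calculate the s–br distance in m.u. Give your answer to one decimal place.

11.1 m.u.

The two most frequent reciprocal classes, S br PY and s BR py, are the parental types, so the F1 was S br PY / s BR py.
The two rarest classes, S BR PY and s br py, are the double crossovers. Comparing them with the parentals, only the br allele has switched, so br is the middle locus and the order is s – br – py.
Crossovers in the s–br interval produce the single-crossover classes s br PY and S BR py (71 + 79 = 150) plus the double crossovers (36).
RF(s–br) = (150 + 36) / 1682 = 186/1682 = 0.1106 → 11.1 m.u.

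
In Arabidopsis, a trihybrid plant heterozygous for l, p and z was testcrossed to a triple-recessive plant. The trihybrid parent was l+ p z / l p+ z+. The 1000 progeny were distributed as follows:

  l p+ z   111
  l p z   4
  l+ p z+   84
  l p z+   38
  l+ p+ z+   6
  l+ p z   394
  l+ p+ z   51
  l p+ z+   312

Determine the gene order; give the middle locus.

l

The two rarest classes, l p z and l+ p+ z+, are the double crossovers. Comparing them with the parentals, only the l allele has switched, so l is the middle locus and the order is p – l – z.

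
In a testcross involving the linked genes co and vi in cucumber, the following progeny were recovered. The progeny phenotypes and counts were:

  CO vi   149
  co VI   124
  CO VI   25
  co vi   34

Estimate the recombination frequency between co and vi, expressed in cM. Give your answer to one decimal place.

17.8 cM

The two most frequent classes, CO vi (149) and co VI (124), are the parental types, so the F1 was CO vi / co VI.
The recombinant classes are CO VI and co vi: 25 + 34 = 59.
Recombination frequency = 59/332 = 0.1777 ≈ 17.8%, i.e. 17.8 cM.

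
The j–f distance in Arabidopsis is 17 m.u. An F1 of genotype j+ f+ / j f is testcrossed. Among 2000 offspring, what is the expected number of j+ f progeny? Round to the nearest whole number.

170

A map distance of 17 m.u. corresponds to a recombination frequency of 0.170.
The F1 is j+ f+ / j f, so j+ f is a recombinant gamete class with expected frequency r/2 = 0.170/2 = 0.0850.
Expected number = 0.0850 × 2000 = 170.00 ≈ 170.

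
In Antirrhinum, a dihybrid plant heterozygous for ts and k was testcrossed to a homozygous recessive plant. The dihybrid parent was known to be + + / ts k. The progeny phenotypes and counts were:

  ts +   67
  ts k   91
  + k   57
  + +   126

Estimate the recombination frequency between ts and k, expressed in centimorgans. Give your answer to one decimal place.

The recombinant classes are + k and ts +: 57 + 67 = 124.
Recombination frequency = 124/341 = 0.3636 ≈ 36.4%, i.e. 36.4 centimorgans.

36.4 centimorgans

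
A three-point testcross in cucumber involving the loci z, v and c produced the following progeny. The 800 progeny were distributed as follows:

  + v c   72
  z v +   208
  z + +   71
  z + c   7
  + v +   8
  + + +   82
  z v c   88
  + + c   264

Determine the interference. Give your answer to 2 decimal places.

0.59

The two most frequent reciprocal classes, z v + and + + c, are the parental types, so the F1 was z v + / + + c.
The two rarest classes, + v + and z + c, are the double crossovers. Comparing them with the parentals, only the z allele has switched, so z is the middle locus and the order is c – z – v.
c–z: (170 + 15)/800 = 0.2313; z–v: (143 + 15)/800 = 0.1975.
Expected DCO frequency = 0.2313 × 0.1975 ≈ 0.04568; observed = 15/800 ≈ 0.01875.
Coefficient of coincidence = 0.01875/0.04568 ≈ 0.41; interference = 1 − 0.41 = 0.59.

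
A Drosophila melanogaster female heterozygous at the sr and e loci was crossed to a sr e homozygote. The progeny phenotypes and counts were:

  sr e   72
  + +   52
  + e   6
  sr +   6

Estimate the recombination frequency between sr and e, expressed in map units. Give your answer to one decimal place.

The two most frequent classes, + + (52) and sr e (72), are the parental types, so the F1 was + + / sr e.
The recombinant classes are + e and sr +: 6 + 6 = 12.
Recombination frequency = 12/136 = 0.0882 ≈ 8.8%, i.e. 8.8 map units.

8.8 map units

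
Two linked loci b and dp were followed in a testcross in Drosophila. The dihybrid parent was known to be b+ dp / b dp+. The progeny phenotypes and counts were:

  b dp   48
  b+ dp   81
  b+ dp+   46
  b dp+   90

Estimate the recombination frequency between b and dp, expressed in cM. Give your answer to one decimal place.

35.5 cM

The recombinant classes are b+ dp+ and b dp: 46 + 48 = 94.
Recombination frequency = 94/265 = 0.3547 ≈ 35.5%, i.e. 35.5 cM.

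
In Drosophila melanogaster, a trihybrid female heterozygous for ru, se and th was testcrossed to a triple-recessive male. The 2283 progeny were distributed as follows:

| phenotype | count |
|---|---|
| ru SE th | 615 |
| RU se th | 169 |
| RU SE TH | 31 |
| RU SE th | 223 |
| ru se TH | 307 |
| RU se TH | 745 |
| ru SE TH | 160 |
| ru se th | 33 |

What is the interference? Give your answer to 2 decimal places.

0.37

The two most frequent reciprocal classes, RU se TH and ru SE th, are the parental types, so the F1 was RU se TH / ru SE th.
The two rarest classes, RU SE TH and ru se th, are the double crossovers. Comparing them with the parentals, only the se allele has switched, so se is the middle locus and the order is th – se – ru.
th–se: (329 + 64)/2283 = 0.1721; se–ru: (530 + 64)/2283 = 0.2602.
Expected DCO frequency = 0.1721 × 0.2602 ≈ 0.04478; observed = 64/2283 ≈ 0.02803.
Coefficient of coincidence = 0.02803/0.04478 ≈ 0.63; interference = 1 − 0.63 = 0.37.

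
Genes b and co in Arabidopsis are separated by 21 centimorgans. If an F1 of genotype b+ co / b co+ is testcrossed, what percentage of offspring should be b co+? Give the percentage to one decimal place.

39.5%

A map distance of 21 centimorgans corresponds to a recombination frequency of 0.210.
The F1 is b+ co / b co+, so b co+ is a parental gamete class with expected frequency (1 − r)/2 = 0.790/2 = 0.3950.
That is 0.3950 = 39.5% of the progeny.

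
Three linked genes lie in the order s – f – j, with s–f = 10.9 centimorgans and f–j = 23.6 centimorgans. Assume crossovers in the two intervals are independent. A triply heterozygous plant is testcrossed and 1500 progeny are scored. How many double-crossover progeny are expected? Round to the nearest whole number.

39

Map distances give recombination frequencies of 0.109 and 0.236 for the two intervals.
With no interference, expected double-crossover frequency = 0.109 × 0.236 = 0.02572.
Expected number = 0.02572 × 1500 = 38.59 ≈ 39.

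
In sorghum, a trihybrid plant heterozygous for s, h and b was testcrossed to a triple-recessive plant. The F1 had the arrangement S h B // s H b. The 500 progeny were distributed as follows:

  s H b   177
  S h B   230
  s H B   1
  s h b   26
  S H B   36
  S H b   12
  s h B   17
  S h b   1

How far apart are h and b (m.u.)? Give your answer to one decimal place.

12.8 m.u.

The two rarest classes, S h b and s H B, are the double crossovers. Comparing them with the parentals, only the b allele has switched, so b is the middle locus and the order is h – b – s.
Crossovers in the h–b interval produce the single-crossover classes S H B and s h b (36 + 26 = 62) plus the double crossovers (2).
RF(h–b) = (62 + 2) / 500 = 64/500 = 0.1280 → 12.8 m.u.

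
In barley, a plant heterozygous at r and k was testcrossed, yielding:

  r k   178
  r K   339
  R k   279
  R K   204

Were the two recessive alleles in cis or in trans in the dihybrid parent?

The two most frequent classes are R k (279) and r K (339); these are the parental (non-recombinant) types.
So the F1 carried R k on one chromosome and r K on the other — the recessive alleles are on opposite chromosomes (trans / repulsion).

trans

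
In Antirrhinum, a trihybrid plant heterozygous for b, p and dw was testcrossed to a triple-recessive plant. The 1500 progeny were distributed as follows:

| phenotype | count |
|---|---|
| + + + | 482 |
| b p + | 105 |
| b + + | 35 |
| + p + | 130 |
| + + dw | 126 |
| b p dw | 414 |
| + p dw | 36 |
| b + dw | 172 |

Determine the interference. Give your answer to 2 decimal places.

0.05

The two most frequent reciprocal classes, + + + and b p dw, are the parental types, so the F1 was + + + / b p dw.
The two rarest classes, b + + and + p dw, are the double crossovers. Comparing them with the parentals, only the b allele has switched, so b is the middle locus and the order is dw – b – p.
dw–b: (231 + 71)/1500 = 0.2013; b–p: (302 + 71)/1500 = 0.2487.
Expected DCO frequency = 0.2013 × 0.2487 ≈ 0.05006; observed = 71/1500 ≈ 0.04733.
Coefficient of coincidence = 0.04733/0.05006 ≈ 0.95; interference = 1 − 0.95 = 0.05.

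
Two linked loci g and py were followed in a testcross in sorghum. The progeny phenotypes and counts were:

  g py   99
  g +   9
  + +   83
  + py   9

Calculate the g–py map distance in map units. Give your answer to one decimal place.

The two most frequent classes, + + (83) and g py (99), are the parental types, so the F1 was + + / g py.
The recombinant classes are + py and g +: 9 + 9 = 18.
Recombination frequency = 18/200 = 0.0900 ≈ 9.0%, i.e. 9.0 map units.

9.0 map units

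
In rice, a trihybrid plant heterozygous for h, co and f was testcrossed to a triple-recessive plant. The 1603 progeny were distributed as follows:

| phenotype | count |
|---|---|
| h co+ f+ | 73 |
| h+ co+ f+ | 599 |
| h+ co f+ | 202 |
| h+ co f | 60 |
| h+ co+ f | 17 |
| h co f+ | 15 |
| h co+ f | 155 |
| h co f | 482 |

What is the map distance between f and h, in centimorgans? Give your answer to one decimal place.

10.3 centimorgans

The two most frequent reciprocal classes, h co f and h+ co+ f+, are the parental types, so the F1 was h co f / h+ co+ f+.
The two rarest classes, h co f+ and h+ co+ f, are the double crossovers. Comparing them with the parentals, only the f allele has switched, so f is the middle locus and the order is co – f – h.
Crossovers in the f–h interval produce the single-crossover classes h+ co f and h co+ f+ (60 + 73 = 133) plus the double crossovers (32).
RF(f–h) = (133 + 32) / 1603 = 165/1603 = 0.1029 → 10.3 centimorgans.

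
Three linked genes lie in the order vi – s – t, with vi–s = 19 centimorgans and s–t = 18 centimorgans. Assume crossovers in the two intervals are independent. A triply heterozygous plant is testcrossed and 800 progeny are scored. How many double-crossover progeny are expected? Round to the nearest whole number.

Map distances give recombination frequencies of 0.190 and 0.180 for the two intervals.
With no interference, expected double-crossover frequency = 0.190 × 0.180 = 0.03420.
Expected number = 0.03420 × 800 = 27.36 ≈ 27.

27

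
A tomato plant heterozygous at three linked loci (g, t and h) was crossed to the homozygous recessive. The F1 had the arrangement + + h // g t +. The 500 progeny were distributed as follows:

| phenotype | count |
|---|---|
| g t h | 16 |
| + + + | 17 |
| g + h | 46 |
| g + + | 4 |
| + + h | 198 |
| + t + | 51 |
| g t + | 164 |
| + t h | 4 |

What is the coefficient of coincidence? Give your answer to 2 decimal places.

The two rarest classes, + t h and g + +, are the double crossovers. Comparing them with the parentals, only the t allele has switched, so t is the middle locus and the order is h – t – g.
h–t: (33 + 8)/500 = 0.0820; t–g: (97 + 8)/500 = 0.2100.
Expected DCO frequency = 0.0820 × 0.2100 ≈ 0.01722; observed = 8/500 ≈ 0.01600.
Coefficient of coincidence = 0.01600/0.01722 ≈ 0.93.

0.93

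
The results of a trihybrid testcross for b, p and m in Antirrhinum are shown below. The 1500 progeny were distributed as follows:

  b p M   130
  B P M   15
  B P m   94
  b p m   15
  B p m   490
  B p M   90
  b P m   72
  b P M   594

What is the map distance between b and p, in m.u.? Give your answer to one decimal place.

The two most frequent reciprocal classes, b P M and B p m, are the parental types, so the F1 was b P M / B p m.
The two rarest classes, B P M and b p m, are the double crossovers. Comparing them with the parentals, only the b allele has switched, so b is the middle locus and the order is p – b – m.
Crossovers in the p–b interval produce the single-crossover classes b p M and B P m (130 + 94 = 224) plus the double crossovers (30).
RF(p–b) = (224 + 30) / 1500 = 254/1500 = 0.1693 → 16.9 m.u.

16.9 m.u.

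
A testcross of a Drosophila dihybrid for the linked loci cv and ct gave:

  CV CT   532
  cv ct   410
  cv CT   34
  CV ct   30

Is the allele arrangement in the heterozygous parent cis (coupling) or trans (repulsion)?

The two most frequent classes are CV CT (532) and cv ct (410); these are the parental (non-recombinant) types.
So the F1 carried CV CT on one chromosome and cv ct on the other — the recessive alleles are on the same chromosome (cis / coupling).

cis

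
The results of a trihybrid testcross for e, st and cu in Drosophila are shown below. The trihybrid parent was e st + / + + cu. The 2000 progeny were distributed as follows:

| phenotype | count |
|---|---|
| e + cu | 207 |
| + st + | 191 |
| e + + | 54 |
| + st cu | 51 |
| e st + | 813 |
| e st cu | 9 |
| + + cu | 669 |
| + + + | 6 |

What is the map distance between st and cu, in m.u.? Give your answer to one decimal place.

The two rarest classes, e st cu and + + +, are the double crossovers. Comparing them with the parentals, only the cu allele has switched, so cu is the middle locus and the order is st – cu – e.
Crossovers in the st–cu interval produce the single-crossover classes e + + and + st cu (54 + 51 = 105) plus the double crossovers (15).
RF(st–cu) = (105 + 15) / 2000 = 120/2000 = 0.0600 → 6.0 m.u.

6.0 m.u.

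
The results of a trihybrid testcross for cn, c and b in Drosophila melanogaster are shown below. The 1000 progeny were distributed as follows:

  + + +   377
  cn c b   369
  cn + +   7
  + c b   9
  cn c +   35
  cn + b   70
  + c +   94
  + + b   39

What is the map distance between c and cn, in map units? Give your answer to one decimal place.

The two most frequent reciprocal classes, cn c b and + + +, are the parental types, so the F1 was cn c b / + + +.
The two rarest classes, + c b and cn + +, are the double crossovers. Comparing them with the parentals, only the cn allele has switched, so cn is the middle locus and the order is b – cn – c.
Crossovers in the cn–c interval produce the single-crossover classes cn + b and + c + (70 + 94 = 164) plus the double crossovers (16).
RF(cn–c) = (164 + 16) / 1000 = 180/1000 = 0.1800 → 18.0 map units.

18.0 map units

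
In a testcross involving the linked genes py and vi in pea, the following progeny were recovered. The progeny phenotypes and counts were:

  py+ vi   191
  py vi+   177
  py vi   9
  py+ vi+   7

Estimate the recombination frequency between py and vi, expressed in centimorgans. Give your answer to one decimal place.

4.2 centimorgans

The two most frequent classes, py+ vi (191) and py vi+ (177), are the parental types, so the F1 was py+ vi / py vi+.
The recombinant classes are py+ vi+ and py vi: 7 + 9 = 16.
Recombination frequency = 16/384 = 0.0417 ≈ 4.2%, i.e. 4.2 centimorgans.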